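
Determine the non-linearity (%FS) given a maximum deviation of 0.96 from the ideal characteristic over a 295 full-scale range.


Linearity error = (max deviation / full scale) * 100%.
Linearity = (0.96 / 295) * 100
Linearity = 0.325 %FS

0.325 %FS


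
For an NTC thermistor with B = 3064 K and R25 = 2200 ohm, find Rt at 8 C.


NTC thermistor equation: Rt = R25 * exp(B * (1/T - 1/T25)).
T in Kelvin: 281.15 K, T25 = 298.15 K
1/T - 1/T25 = 1/281.15 - 1/298.15 = 0.0002028
B * (1/T - 1/T25) = 3064 * 0.0002028 = 0.6214
Rt = 2200 * exp(0.6214) = 4095.3 ohm

4095.3 ohm


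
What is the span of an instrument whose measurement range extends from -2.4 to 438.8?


Span = upper range - lower range.
Span = 438.8 - (-2.4)
Span = 441.2

441.2


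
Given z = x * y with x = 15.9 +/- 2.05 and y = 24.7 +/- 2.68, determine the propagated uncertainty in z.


For a product z = x*y, the relative uncertainty is:
uz/z = sqrt((ux/x)^2 + (uy/y)^2)
Relative uncertainties: ux/x = 2.05/15.9 = 0.128931
uy/y = 2.68/24.7 = 0.108502
z = 15.9 * 24.7 = 392.7
uz = 392.7 * sqrt(0.128931^2 + 0.108502^2) = 66.179

66.179


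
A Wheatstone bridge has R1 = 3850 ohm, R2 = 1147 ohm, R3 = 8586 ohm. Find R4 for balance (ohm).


At balance: R1*R4 = R2*R3, so R4 = R2*R3/R1.
R4 = 1147 * 8586 / 3850
R4 = 9848142 / 3850
R4 = 2557.96 ohm

2557.96 ohm


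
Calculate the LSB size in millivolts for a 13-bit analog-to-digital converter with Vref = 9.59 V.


The resolution (LSB) of an ADC is Vref / 2^n.
LSB = 9.59 / 2^13
LSB = 9.59 / 8192
LSB = 0.00117065 V = 1.1706543 mV

1.1706543 mV


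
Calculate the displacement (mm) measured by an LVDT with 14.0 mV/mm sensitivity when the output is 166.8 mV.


Displacement = Vout / sensitivity.
d = 166.8 / 14.0
d = 11.914 mm

11.914 mm


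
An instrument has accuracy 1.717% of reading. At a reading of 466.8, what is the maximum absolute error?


Absolute error = (accuracy% / 100) * reading.
Error = (1.717 / 100) * 466.8
Error = 0.01717 * 466.8
Error = 8.015

8.015


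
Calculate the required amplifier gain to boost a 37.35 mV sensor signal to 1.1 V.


Gain = Vout / Vin (converting to same units).
G = 1.1 V / 37.35 mV
G = 1100.0 mV / 37.35 mV
G = 29.45

29.45


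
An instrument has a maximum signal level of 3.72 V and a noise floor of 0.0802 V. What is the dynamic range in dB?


Dynamic range = 20 * log10(Vmax / Vnoise).
DR = 20 * log10(3.72 / 0.0802)
DR = 20 * log10(46.38)
DR = 33.33 dB

33.33 dB


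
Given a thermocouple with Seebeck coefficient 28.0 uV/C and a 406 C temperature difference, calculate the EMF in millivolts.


The thermocouple output V = sensitivity * dT.
V = 28.0 uV/C * 406 C
V = 11368.0 uV
V = 11.368 mV

11.368 mV


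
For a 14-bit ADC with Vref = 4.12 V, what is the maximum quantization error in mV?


The maximum quantization error is +/- LSB/2.
LSB = Vref / 2^n = 4.12 / 16384 = 0.00025146 V
Max error = LSB / 2 = 0.00025146 / 2 = 0.00012573 V
Max error = 0.1257 mV

0.1257 mV


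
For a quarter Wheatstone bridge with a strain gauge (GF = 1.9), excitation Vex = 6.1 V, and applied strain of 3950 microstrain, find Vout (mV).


Quarter bridge output: Vout = (GF * epsilon * Vex) / 4.
Vout = (1.9 * 3950e-6 * 6.1) / 4
Vout = 0.0457805 / 4 V
Vout = 0.01144512 V = 11.4451 mV

11.4451 mV


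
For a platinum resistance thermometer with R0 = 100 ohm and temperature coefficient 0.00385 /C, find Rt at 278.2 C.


The RTD equation: Rt = R0 * (1 + alpha * T).
Rt = 100 * (1 + 0.00385 * 278.2)
Rt = 100 * (1 + 1.07107)
Rt = 100 * 2.07107
Rt = 207.107 ohm

207.107 ohm


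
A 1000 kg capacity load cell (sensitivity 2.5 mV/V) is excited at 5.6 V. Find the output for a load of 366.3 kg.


Vout = rated_output * Vex * (load / capacity).
Vout = 2.5 * 5.6 * (366.3 / 1000)
Vout = 2.5 * 5.6 * 0.3663
Vout = 5.128 mV

5.128 mV


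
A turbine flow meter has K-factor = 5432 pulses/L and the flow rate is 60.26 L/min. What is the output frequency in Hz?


Frequency = K * Q / 60 (converting L/min to L/s).
f = 5432 * 60.26 / 60
f = 327332.32 / 60
f = 5455.54 Hz

5455.54 Hz


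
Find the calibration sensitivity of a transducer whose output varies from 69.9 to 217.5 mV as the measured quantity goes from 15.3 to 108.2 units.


Sensitivity = (y2 - y1) / (x2 - x1).
S = (217.5 - 69.9) / (108.2 - 15.3)
S = 147.6 / 92.9
S = 1.5888 mV/unit

1.5888 mV/unit


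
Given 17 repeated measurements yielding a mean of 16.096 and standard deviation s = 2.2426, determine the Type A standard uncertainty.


The standard uncertainty for Type A evaluation is u = s / sqrt(n).
u = 2.2426 / sqrt(17)
u = 2.2426 / 4.1231
u = 0.5439

0.5439


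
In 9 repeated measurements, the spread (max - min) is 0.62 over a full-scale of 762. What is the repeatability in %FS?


Repeatability = (spread / full scale) * 100%.
R = (0.62 / 762) * 100
R = 0.081 %FS

0.081 %FS


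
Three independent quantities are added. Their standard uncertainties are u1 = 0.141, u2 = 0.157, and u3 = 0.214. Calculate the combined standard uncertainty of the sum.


For a sum of independent quantities, uc = sqrt(u1^2 + u2^2 + u3^2).
uc = sqrt(0.141^2 + 0.157^2 + 0.214^2)
uc = sqrt(0.019881 + 0.024649 + 0.045796)
uc = 0.3005

0.3005


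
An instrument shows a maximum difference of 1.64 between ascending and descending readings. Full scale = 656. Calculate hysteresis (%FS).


Hysteresis = (max difference / full scale) * 100%.
H = (1.64 / 656) * 100
H = 0.25 %FS

0.25 %FS


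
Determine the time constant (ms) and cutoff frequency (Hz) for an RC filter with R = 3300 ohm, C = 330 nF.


Time constant: tau = R * C.
tau = 3300 * 3.30e-07 = 0.001089 s
tau = 1.089 ms
Cutoff frequency: fc = 1 / (2*pi*R*C).
fc = 1 / (2*pi*0.001089) = 146.15 Hz

tau = 1.089 ms, fc = 146.15 Hz


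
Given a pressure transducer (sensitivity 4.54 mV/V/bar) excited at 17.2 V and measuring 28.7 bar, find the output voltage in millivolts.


Output = sensitivity * Vex * P.
Vout = 4.54 * 17.2 * 28.7
Vout = 78.088 * 28.7
Vout = 2241.13 mV

2241.13 mV


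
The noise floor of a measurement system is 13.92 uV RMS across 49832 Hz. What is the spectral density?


Noise spectral density = Vrms / sqrt(BW).
NSD = 13.92 / sqrt(49832)
NSD = 13.92 / 223.2308
NSD = 0.0624 uV/sqrt(Hz)

0.0624 uV/sqrt(Hz)


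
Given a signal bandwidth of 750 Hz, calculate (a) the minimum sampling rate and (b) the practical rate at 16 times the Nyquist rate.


By Nyquist theorem, fs_min = 2 * fmax.
fs_min = 2 * 750 = 1500 Hz
Practical rate = 16 * fs_min = 16 * 1500 = 24000 Hz

fs_min = 1500 Hz, fs_practical = 24000 Hz


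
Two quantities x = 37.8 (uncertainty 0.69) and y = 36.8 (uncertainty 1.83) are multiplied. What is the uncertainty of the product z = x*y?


For a product z = x*y, the relative uncertainty is:
uz/z = sqrt((ux/x)^2 + (uy/y)^2)
Relative uncertainties: ux/x = 0.69/37.8 = 0.018254
uy/y = 1.83/36.8 = 0.049728
z = 37.8 * 36.8 = 1391.0
uz = 1391.0 * sqrt(0.018254^2 + 0.049728^2) = 73.687

73.687


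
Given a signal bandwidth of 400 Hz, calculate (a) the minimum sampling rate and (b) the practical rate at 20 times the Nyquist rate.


By Nyquist theorem, fs_min = 2 * fmax.
fs_min = 2 * 400 = 800 Hz
Practical rate = 20 * fs_min = 20 * 800 = 16000 Hz

fs_min = 800 Hz, fs_practical = 16000 Hz


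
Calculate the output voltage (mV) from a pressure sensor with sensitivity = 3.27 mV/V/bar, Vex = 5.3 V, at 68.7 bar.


Output = sensitivity * Vex * P.
Vout = 3.27 * 5.3 * 68.7
Vout = 17.331 * 68.7
Vout = 1190.64 mV

1190.64 mV


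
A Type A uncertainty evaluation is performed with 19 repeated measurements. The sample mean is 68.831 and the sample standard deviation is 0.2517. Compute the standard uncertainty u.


The standard uncertainty for Type A evaluation is u = s / sqrt(n).
u = 0.2517 / sqrt(19)
u = 0.2517 / 4.3589
u = 0.0577

0.0577


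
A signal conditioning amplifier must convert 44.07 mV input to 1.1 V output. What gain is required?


Gain = Vout / Vin (converting to same units).
G = 1.1 V / 44.07 mV
G = 1100.0 mV / 44.07 mV
G = 24.96

24.96


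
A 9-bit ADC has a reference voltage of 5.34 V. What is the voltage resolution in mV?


The resolution (LSB) of an ADC is Vref / 2^n.
LSB = 5.34 / 2^9
LSB = 5.34 / 512
LSB = 0.01042969 V = 10.4296875 mV

10.4296875 mV


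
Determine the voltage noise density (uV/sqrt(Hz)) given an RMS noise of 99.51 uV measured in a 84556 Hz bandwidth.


Noise spectral density = Vrms / sqrt(BW).
NSD = 99.51 / sqrt(84556)
NSD = 99.51 / 290.7851
NSD = 0.3422 uV/sqrt(Hz)

0.3422 uV/sqrt(Hz)


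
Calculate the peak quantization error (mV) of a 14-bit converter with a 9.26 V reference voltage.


The maximum quantization error is +/- LSB/2.
LSB = Vref / 2^n = 9.26 / 16384 = 0.00056519 V
Max error = LSB / 2 = 0.00056519 / 2 = 0.00028259 V
Max error = 0.2826 mV

0.2826 mV


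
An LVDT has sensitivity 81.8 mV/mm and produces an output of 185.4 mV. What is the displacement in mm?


Displacement = Vout / sensitivity.
d = 185.4 / 81.8
d = 2.267 mm

2.267 mm


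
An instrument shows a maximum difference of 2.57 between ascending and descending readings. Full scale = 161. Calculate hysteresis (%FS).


Hysteresis = (max difference / full scale) * 100%.
H = (2.57 / 161) * 100
H = 1.596 %FS

1.596 %FS


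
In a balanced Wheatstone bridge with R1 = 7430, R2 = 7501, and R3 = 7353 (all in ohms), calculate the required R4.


At balance: R1*R4 = R2*R3, so R4 = R2*R3/R1.
R4 = 7501 * 7353 / 7430
R4 = 55154853 / 7430
R4 = 7423.26 ohm

7423.26 ohm


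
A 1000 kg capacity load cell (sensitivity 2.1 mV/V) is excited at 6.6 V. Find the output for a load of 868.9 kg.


Vout = rated_output * Vex * (load / capacity).
Vout = 2.1 * 6.6 * (868.9 / 1000)
Vout = 2.1 * 6.6 * 0.8689
Vout = 12.043 mV

12.043 mV


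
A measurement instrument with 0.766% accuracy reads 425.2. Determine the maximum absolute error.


Absolute error = (accuracy% / 100) * reading.
Error = (0.766 / 100) * 425.2
Error = 0.00766 * 425.2
Error = 3.257

3.257


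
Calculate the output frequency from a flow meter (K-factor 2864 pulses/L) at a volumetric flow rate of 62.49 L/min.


Frequency = K * Q / 60 (converting L/min to L/s).
f = 2864 * 62.49 / 60
f = 178971.36 / 60
f = 2982.86 Hz

2982.86 Hz


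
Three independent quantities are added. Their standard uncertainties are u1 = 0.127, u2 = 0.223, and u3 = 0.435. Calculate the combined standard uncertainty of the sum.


For a sum of independent quantities, uc = sqrt(u1^2 + u2^2 + u3^2).
uc = sqrt(0.127^2 + 0.223^2 + 0.435^2)
uc = sqrt(0.016129 + 0.049729 + 0.189225)
uc = 0.5051

0.5051


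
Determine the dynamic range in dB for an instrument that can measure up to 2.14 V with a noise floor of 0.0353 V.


Dynamic range = 20 * log10(Vmax / Vnoise).
DR = 20 * log10(2.14 / 0.0353)
DR = 20 * log10(60.62)
DR = 35.65 dB

35.65 dB


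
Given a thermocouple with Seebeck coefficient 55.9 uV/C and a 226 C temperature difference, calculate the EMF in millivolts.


The thermocouple output V = sensitivity * dT.
V = 55.9 uV/C * 226 C
V = 12633.4 uV
V = 12.633 mV

12.633 mV


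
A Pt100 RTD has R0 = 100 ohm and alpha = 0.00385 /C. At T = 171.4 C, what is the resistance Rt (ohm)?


The RTD equation: Rt = R0 * (1 + alpha * T).
Rt = 100 * (1 + 0.00385 * 171.4)
Rt = 100 * (1 + 0.65989)
Rt = 100 * 1.65989
Rt = 165.989 ohm

165.989 ohm


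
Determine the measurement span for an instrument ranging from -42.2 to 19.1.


Span = upper range - lower range.
Span = 19.1 - (-42.2)
Span = 61.3

61.3


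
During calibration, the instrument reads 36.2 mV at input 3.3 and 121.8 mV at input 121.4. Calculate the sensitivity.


Sensitivity = (y2 - y1) / (x2 - x1).
S = (121.8 - 36.2) / (121.4 - 3.3)
S = 85.6 / 118.1
S = 0.7248 mV/unit

0.7248 mV/unit


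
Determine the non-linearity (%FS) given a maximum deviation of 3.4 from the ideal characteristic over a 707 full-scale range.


Linearity error = (max deviation / full scale) * 100%.
Linearity = (3.4 / 707) * 100
Linearity = 0.481 %FS

0.481 %FS


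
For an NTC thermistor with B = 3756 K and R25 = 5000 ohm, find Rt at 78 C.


NTC thermistor equation: Rt = R25 * exp(B * (1/T - 1/T25)).
T in Kelvin: 351.15 K, T25 = 298.15 K
1/T - 1/T25 = 1/351.15 - 1/298.15 = -0.00050623
B * (1/T - 1/T25) = 3756 * -0.00050623 = -1.9014
Rt = 5000 * exp(-1.9014) = 746.8 ohm

746.8 ohm


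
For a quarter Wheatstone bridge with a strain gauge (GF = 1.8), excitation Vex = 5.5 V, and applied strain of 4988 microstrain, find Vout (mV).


Quarter bridge output: Vout = (GF * epsilon * Vex) / 4.
Vout = (1.8 * 4988e-6 * 5.5) / 4
Vout = 0.0493812 / 4 V
Vout = 0.0123453 V = 12.3453 mV

12.3453 mV


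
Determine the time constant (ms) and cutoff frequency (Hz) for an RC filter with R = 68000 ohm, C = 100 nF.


Time constant: tau = R * C.
tau = 68000 * 1.00e-07 = 0.0068 s
tau = 6.8 ms
Cutoff frequency: fc = 1 / (2*pi*R*C).
fc = 1 / (2*pi*0.0068) = 23.41 Hz

tau = 6.8 ms, fc = 23.41 Hz


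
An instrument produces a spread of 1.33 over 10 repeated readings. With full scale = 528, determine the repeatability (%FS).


Repeatability = (spread / full scale) * 100%.
R = (1.33 / 528) * 100
R = 0.252 %FS

0.252 %FS


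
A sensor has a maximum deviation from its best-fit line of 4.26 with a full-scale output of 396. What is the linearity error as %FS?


Linearity error = (max deviation / full scale) * 100%.
Linearity = (4.26 / 396) * 100
Linearity = 1.076 %FS

1.076 %FS


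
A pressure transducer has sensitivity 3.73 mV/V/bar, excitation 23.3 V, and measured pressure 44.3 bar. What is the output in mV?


Output = sensitivity * Vex * P.
Vout = 3.73 * 23.3 * 44.3
Vout = 86.909 * 44.3
Vout = 3850.07 mV

3850.07 mV


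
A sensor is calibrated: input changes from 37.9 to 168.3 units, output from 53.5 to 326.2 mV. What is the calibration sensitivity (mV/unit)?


Sensitivity = (y2 - y1) / (x2 - x1).
S = (326.2 - 53.5) / (168.3 - 37.9)
S = 272.7 / 130.4
S = 2.0913 mV/unit

2.0913 mV/unit


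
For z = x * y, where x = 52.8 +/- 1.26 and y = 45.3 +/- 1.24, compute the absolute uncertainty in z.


For a product z = x*y, the relative uncertainty is:
uz/z = sqrt((ux/x)^2 + (uy/y)^2)
Relative uncertainties: ux/x = 1.26/52.8 = 0.023864
uy/y = 1.24/45.3 = 0.027373
z = 52.8 * 45.3 = 2391.8
uz = 2391.8 * sqrt(0.023864^2 + 0.027373^2) = 86.859

86.859


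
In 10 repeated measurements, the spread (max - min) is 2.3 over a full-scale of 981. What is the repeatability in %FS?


Repeatability = (spread / full scale) * 100%.
R = (2.3 / 981) * 100
R = 0.234 %FS

0.234 %FS


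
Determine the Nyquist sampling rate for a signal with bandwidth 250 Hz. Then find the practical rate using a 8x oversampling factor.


By Nyquist theorem, fs_min = 2 * fmax.
fs_min = 2 * 250 = 500 Hz
Practical rate = 8 * fs_min = 8 * 500 = 4000 Hz

fs_min = 500 Hz, fs_practical = 4000 Hz


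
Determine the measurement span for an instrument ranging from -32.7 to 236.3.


Span = upper range - lower range.
Span = 236.3 - (-32.7)
Span = 269.0

269.0


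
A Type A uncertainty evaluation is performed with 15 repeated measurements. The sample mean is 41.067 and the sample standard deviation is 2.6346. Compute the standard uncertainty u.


The standard uncertainty for Type A evaluation is u = s / sqrt(n).
u = 2.6346 / sqrt(15)
u = 2.6346 / 3.873
u = 0.6803

0.6803


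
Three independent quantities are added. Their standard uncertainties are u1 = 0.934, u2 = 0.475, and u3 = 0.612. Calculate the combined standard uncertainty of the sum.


For a sum of independent quantities, uc = sqrt(u1^2 + u2^2 + u3^2).
uc = sqrt(0.934^2 + 0.475^2 + 0.612^2)
uc = sqrt(0.872356 + 0.225625 + 0.374544)
uc = 1.2135

1.2135


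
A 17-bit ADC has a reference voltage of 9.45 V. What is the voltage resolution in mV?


The resolution (LSB) of an ADC is Vref / 2^n.
LSB = 9.45 / 2^17
LSB = 9.45 / 131072
LSB = 7.21e-05 V = 0.07209778 mV

0.07209778 mV


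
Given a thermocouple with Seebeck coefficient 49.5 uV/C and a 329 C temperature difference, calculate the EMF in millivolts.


The thermocouple output V = sensitivity * dT.
V = 49.5 uV/C * 329 C
V = 16285.5 uV
V = 16.285 mV

16.285 mV


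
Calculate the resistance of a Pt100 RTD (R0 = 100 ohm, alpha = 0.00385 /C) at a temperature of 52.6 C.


The RTD equation: Rt = R0 * (1 + alpha * T).
Rt = 100 * (1 + 0.00385 * 52.6)
Rt = 100 * (1 + 0.20251)
Rt = 100 * 1.20251
Rt = 120.251 ohm

120.251 ohm


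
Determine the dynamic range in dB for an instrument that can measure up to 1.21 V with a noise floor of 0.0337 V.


Dynamic range = 20 * log10(Vmax / Vnoise).
DR = 20 * log10(1.21 / 0.0337)
DR = 20 * log10(35.91)
DR = 31.1 dB

31.1 dB


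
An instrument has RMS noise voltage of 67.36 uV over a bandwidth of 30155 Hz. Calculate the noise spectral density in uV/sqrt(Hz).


Noise spectral density = Vrms / sqrt(BW).
NSD = 67.36 / sqrt(30155)
NSD = 67.36 / 173.652
NSD = 0.3879 uV/sqrt(Hz)

0.3879 uV/sqrt(Hz)


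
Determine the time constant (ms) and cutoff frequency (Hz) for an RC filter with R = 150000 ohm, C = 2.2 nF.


Time constant: tau = R * C.
tau = 150000 * 2.20e-09 = 0.00033 s
tau = 0.33 ms
Cutoff frequency: fc = 1 / (2*pi*R*C).
fc = 1 / (2*pi*0.00033) = 482.29 Hz

tau = 0.33 ms, fc = 482.29 Hz


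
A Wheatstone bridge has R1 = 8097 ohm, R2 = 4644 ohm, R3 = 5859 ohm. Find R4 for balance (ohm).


At balance: R1*R4 = R2*R3, so R4 = R2*R3/R1.
R4 = 4644 * 5859 / 8097
R4 = 27209196 / 8097
R4 = 3360.4 ohm

3360.4 ohm


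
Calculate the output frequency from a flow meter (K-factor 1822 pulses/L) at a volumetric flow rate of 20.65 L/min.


Frequency = K * Q / 60 (converting L/min to L/s).
f = 1822 * 20.65 / 60
f = 37624.3 / 60
f = 627.07 Hz

627.07 Hz


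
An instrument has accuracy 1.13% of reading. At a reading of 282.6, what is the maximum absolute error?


Absolute error = (accuracy% / 100) * reading.
Error = (1.13 / 100) * 282.6
Error = 0.0113 * 282.6
Error = 3.1934

3.1934


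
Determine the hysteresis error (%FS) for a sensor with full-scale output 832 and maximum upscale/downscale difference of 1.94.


Hysteresis = (max difference / full scale) * 100%.
H = (1.94 / 832) * 100
H = 0.233 %FS

0.233 %FS


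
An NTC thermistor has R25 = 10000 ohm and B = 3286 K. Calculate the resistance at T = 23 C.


NTC thermistor equation: Rt = R25 * exp(B * (1/T - 1/T25)).
T in Kelvin: 296.15 K, T25 = 298.15 K
1/T - 1/T25 = 1/296.15 - 1/298.15 = 2.265e-05
B * (1/T - 1/T25) = 3286 * 2.265e-05 = 0.0744
Rt = 10000 * exp(0.0744) = 10772.7 ohm

10772.7 ohm


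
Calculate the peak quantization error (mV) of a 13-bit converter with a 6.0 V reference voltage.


The maximum quantization error is +/- LSB/2.
LSB = Vref / 2^n = 6.0 / 8192 = 0.00073242 V
Max error = LSB / 2 = 0.00073242 / 2 = 0.00036621 V
Max error = 0.3662 mV

0.3662 mV


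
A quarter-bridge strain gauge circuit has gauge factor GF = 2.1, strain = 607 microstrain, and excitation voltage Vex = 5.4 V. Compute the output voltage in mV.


Quarter bridge output: Vout = (GF * epsilon * Vex) / 4.
Vout = (2.1 * 607e-6 * 5.4) / 4
Vout = 0.00688338 / 4 V
Vout = 0.00172084 V = 1.7208 mV

1.7208 mV


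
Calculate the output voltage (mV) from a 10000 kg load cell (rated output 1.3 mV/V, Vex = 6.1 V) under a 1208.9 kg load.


Vout = rated_output * Vex * (load / capacity).
Vout = 1.3 * 6.1 * (1208.9 / 10000)
Vout = 1.3 * 6.1 * 0.12089
Vout = 0.959 mV

0.959 mV


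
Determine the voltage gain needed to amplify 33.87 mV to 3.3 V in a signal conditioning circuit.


Gain = Vout / Vin (converting to same units).
G = 3.3 V / 33.87 mV
G = 3300.0 mV / 33.87 mV
G = 97.43

97.43


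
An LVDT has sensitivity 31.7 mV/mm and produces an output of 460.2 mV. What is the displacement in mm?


Displacement = Vout / sensitivity.
d = 460.2 / 31.7
d = 14.517 mm

14.517 mm


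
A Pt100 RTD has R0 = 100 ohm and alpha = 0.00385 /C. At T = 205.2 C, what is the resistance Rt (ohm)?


The RTD equation: Rt = R0 * (1 + alpha * T).
Rt = 100 * (1 + 0.00385 * 205.2)
Rt = 100 * (1 + 0.79002)
Rt = 100 * 1.79002
Rt = 179.002 ohm

179.002 ohm


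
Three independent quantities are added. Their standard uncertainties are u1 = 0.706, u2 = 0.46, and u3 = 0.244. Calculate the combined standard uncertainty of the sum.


For a sum of independent quantities, uc = sqrt(u1^2 + u2^2 + u3^2).
uc = sqrt(0.706^2 + 0.46^2 + 0.244^2)
uc = sqrt(0.498436 + 0.2116 + 0.059536)
uc = 0.8773

0.8773


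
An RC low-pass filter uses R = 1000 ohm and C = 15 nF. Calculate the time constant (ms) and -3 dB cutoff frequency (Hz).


Time constant: tau = R * C.
tau = 1000 * 1.50e-08 = 1.5e-05 s
tau = 0.015 ms
Cutoff frequency: fc = 1 / (2*pi*R*C).
fc = 1 / (2*pi*1.5e-05) = 10610.33 Hz

tau = 0.015 ms, fc = 10610.33 Hz


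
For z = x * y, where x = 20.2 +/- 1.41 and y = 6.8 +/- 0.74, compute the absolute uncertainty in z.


For a product z = x*y, the relative uncertainty is:
uz/z = sqrt((ux/x)^2 + (uy/y)^2)
Relative uncertainties: ux/x = 1.41/20.2 = 0.069802
uy/y = 0.74/6.8 = 0.108824
z = 20.2 * 6.8 = 137.4
uz = 137.4 * sqrt(0.069802^2 + 0.108824^2) = 17.759

17.759


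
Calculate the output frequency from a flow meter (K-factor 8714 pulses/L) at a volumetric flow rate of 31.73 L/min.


Frequency = K * Q / 60 (converting L/min to L/s).
f = 8714 * 31.73 / 60
f = 276495.22 / 60
f = 4608.25 Hz

4608.25 Hz


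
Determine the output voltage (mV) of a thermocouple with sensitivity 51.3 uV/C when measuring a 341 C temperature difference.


The thermocouple output V = sensitivity * dT.
V = 51.3 uV/C * 341 C
V = 17493.3 uV
V = 17.493 mV

17.493 mV


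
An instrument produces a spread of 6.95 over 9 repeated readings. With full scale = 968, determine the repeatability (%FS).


Repeatability = (spread / full scale) * 100%.
R = (6.95 / 968) * 100
R = 0.718 %FS

0.718 %FS


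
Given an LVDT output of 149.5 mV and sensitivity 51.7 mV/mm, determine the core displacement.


Displacement = Vout / sensitivity.
d = 149.5 / 51.7
d = 2.892 mm

2.892 mm


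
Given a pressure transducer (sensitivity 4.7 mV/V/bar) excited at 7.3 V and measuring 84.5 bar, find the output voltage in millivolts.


Output = sensitivity * Vex * P.
Vout = 4.7 * 7.3 * 84.5
Vout = 34.31 * 84.5
Vout = 2899.2 mV

2899.2 mV


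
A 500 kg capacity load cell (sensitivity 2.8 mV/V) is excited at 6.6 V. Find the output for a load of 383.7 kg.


Vout = rated_output * Vex * (load / capacity).
Vout = 2.8 * 6.6 * (383.7 / 500)
Vout = 2.8 * 6.6 * 0.7674
Vout = 14.182 mV

14.182 mV


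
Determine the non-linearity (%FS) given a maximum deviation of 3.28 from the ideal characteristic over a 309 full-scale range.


Linearity error = (max deviation / full scale) * 100%.
Linearity = (3.28 / 309) * 100
Linearity = 1.061 %FS

1.061 %FS


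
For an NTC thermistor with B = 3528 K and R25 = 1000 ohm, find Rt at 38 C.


NTC thermistor equation: Rt = R25 * exp(B * (1/T - 1/T25)).
T in Kelvin: 311.15 K, T25 = 298.15 K
1/T - 1/T25 = 1/311.15 - 1/298.15 = -0.00014013
B * (1/T - 1/T25) = 3528 * -0.00014013 = -0.4944
Rt = 1000 * exp(-0.4944) = 609.9 ohm

609.9 ohm


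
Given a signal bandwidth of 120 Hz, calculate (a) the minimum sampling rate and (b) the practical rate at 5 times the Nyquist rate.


By Nyquist theorem, fs_min = 2 * fmax.
fs_min = 2 * 120 = 240 Hz
Practical rate = 5 * fs_min = 5 * 240 = 1200 Hz

fs_min = 240 Hz, fs_practical = 1200 Hz


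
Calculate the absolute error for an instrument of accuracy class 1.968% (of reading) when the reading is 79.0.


Absolute error = (accuracy% / 100) * reading.
Error = (1.968 / 100) * 79.0
Error = 0.01968 * 79.0
Error = 1.5547

1.5547


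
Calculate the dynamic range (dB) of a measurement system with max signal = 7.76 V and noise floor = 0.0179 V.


Dynamic range = 20 * log10(Vmax / Vnoise).
DR = 20 * log10(7.76 / 0.0179)
DR = 20 * log10(433.52)
DR = 52.74 dB

52.74 dB


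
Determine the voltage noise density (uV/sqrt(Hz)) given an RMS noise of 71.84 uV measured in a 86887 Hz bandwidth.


Noise spectral density = Vrms / sqrt(BW).
NSD = 71.84 / sqrt(86887)
NSD = 71.84 / 294.766
NSD = 0.2437 uV/sqrt(Hz)

0.2437 uV/sqrt(Hz)


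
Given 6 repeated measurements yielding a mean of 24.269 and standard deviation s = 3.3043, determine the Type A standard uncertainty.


The standard uncertainty for Type A evaluation is u = s / sqrt(n).
u = 3.3043 / sqrt(6)
u = 3.3043 / 2.4495
u = 1.349

1.349


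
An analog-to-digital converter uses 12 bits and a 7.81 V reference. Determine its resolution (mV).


The resolution (LSB) of an ADC is Vref / 2^n.
LSB = 7.81 / 2^12
LSB = 7.81 / 4096
LSB = 0.00190674 V = 1.90673828 mV

1.90673828 mV


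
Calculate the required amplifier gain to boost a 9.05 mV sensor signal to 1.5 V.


Gain = Vout / Vin (converting to same units).
G = 1.5 V / 9.05 mV
G = 1500.0 mV / 9.05 mV
G = 165.75

165.75


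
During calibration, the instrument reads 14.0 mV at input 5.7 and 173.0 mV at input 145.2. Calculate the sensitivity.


Sensitivity = (y2 - y1) / (x2 - x1).
S = (173.0 - 14.0) / (145.2 - 5.7)
S = 159.0 / 139.5
S = 1.1398 mV/unit

1.1398 mV/unit


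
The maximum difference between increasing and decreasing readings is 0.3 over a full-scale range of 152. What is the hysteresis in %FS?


Hysteresis = (max difference / full scale) * 100%.
H = (0.3 / 152) * 100
H = 0.197 %FS

0.197 %FS


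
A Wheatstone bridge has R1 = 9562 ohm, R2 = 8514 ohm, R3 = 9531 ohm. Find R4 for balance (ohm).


At balance: R1*R4 = R2*R3, so R4 = R2*R3/R1.
R4 = 8514 * 9531 / 9562
R4 = 81146934 / 9562
R4 = 8486.4 ohm

8486.4 ohm


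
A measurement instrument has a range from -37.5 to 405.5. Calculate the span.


Span = upper range - lower range.
Span = 405.5 - (-37.5)
Span = 443.0

443.0


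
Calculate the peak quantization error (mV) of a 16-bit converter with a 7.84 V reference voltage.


The maximum quantization error is +/- LSB/2.
LSB = Vref / 2^n = 7.84 / 65536 = 0.00011963 V
Max error = LSB / 2 = 0.00011963 / 2 = 5.981e-05 V
Max error = 0.0598 mV

0.0598 mV


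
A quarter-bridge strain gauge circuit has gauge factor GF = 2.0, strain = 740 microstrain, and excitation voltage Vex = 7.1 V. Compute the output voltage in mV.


Quarter bridge output: Vout = (GF * epsilon * Vex) / 4.
Vout = (2.0 * 740e-6 * 7.1) / 4
Vout = 0.010508 / 4 V
Vout = 0.002627 V = 2.627 mV

2.627 mV


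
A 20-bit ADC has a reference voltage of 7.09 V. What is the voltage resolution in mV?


The resolution (LSB) of an ADC is Vref / 2^n.
LSB = 7.09 / 2^20
LSB = 7.09 / 1048576
LSB = 6.76e-06 V = 0.00676155 mV

0.00676155 mV


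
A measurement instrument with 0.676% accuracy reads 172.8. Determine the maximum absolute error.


Absolute error = (accuracy% / 100) * reading.
Error = (0.676 / 100) * 172.8
Error = 0.00676 * 172.8
Error = 1.1681

1.1681


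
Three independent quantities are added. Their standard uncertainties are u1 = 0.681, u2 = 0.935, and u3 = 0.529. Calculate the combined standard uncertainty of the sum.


For a sum of independent quantities, uc = sqrt(u1^2 + u2^2 + u3^2).
uc = sqrt(0.681^2 + 0.935^2 + 0.529^2)
uc = sqrt(0.463761 + 0.874225 + 0.279841)
uc = 1.2719

1.2719


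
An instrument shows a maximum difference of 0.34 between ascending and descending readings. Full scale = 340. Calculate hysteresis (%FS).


Hysteresis = (max difference / full scale) * 100%.
H = (0.34 / 340) * 100
H = 0.1 %FS

0.1 %FS


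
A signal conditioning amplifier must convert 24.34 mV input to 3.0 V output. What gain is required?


Gain = Vout / Vin (converting to same units).
G = 3.0 V / 24.34 mV
G = 3000.0 mV / 24.34 mV
G = 123.25

123.25


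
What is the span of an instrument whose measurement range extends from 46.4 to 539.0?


Span = upper range - lower range.
Span = 539.0 - (46.4)
Span = 492.6

492.6


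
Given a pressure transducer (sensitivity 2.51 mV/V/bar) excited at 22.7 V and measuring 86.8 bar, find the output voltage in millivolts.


Output = sensitivity * Vex * P.
Vout = 2.51 * 22.7 * 86.8
Vout = 56.977 * 86.8
Vout = 4945.6 mV

4945.6 mV


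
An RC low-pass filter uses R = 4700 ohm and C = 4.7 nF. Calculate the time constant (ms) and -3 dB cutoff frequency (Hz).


Time constant: tau = R * C.
tau = 4700 * 4.70e-09 = 2.209e-05 s
tau = 0.0221 ms
Cutoff frequency: fc = 1 / (2*pi*R*C).
fc = 1 / (2*pi*2.209e-05) = 7204.84 Hz

tau = 0.0221 ms, fc = 7204.84 Hz


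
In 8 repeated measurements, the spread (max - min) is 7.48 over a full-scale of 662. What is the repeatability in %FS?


Repeatability = (spread / full scale) * 100%.
R = (7.48 / 662) * 100
R = 1.13 %FS

1.13 %FS


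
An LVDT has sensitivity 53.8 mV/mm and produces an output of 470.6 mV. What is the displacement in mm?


Displacement = Vout / sensitivity.
d = 470.6 / 53.8
d = 8.747 mm

8.747 mm


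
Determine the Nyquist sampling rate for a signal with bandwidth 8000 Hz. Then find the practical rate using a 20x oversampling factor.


By Nyquist theorem, fs_min = 2 * fmax.
fs_min = 2 * 8000 = 16000 Hz
Practical rate = 20 * fs_min = 20 * 16000 = 320000 Hz

fs_min = 16000 Hz, fs_practical = 320000 Hz


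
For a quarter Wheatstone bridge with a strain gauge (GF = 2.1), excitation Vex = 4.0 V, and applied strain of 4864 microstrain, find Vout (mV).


Quarter bridge output: Vout = (GF * epsilon * Vex) / 4.
Vout = (2.1 * 4864e-6 * 4.0) / 4
Vout = 0.0408576 / 4 V
Vout = 0.0102144 V = 10.2144 mV

10.2144 mV


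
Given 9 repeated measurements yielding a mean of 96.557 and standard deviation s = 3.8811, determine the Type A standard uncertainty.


The standard uncertainty for Type A evaluation is u = s / sqrt(n).
u = 3.8811 / sqrt(9)
u = 3.8811 / 3.0
u = 1.2937

1.2937


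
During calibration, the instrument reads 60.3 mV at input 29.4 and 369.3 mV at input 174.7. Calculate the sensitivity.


Sensitivity = (y2 - y1) / (x2 - x1).
S = (369.3 - 60.3) / (174.7 - 29.4)
S = 309.0 / 145.3
S = 2.1266 mV/unit

2.1266 mV/unit


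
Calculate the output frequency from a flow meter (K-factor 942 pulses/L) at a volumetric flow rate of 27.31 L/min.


Frequency = K * Q / 60 (converting L/min to L/s).
f = 942 * 27.31 / 60
f = 25726.02 / 60
f = 428.77 Hz

428.77 Hz


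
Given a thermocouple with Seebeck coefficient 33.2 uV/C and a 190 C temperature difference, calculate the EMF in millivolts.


The thermocouple output V = sensitivity * dT.
V = 33.2 uV/C * 190 C
V = 6308.0 uV
V = 6.308 mV

6.308 mV


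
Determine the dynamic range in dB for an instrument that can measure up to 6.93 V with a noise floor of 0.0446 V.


Dynamic range = 20 * log10(Vmax / Vnoise).
DR = 20 * log10(6.93 / 0.0446)
DR = 20 * log10(155.38)
DR = 43.83 dB

43.83 dB


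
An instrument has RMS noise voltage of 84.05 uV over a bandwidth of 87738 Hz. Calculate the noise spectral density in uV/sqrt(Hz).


Noise spectral density = Vrms / sqrt(BW).
NSD = 84.05 / sqrt(87738)
NSD = 84.05 / 296.206
NSD = 0.2838 uV/sqrt(Hz)

0.2838 uV/sqrt(Hz)


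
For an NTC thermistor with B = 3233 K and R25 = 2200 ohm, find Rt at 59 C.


NTC thermistor equation: Rt = R25 * exp(B * (1/T - 1/T25)).
T in Kelvin: 332.15 K, T25 = 298.15 K
1/T - 1/T25 = 1/332.15 - 1/298.15 = -0.00034333
B * (1/T - 1/T25) = 3233 * -0.00034333 = -1.11
Rt = 2200 * exp(-1.11) = 725.0 ohm

725.0 ohm


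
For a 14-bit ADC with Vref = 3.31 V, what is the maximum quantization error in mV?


The maximum quantization error is +/- LSB/2.
LSB = Vref / 2^n = 3.31 / 16384 = 0.00020203 V
Max error = LSB / 2 = 0.00020203 / 2 = 0.00010101 V
Max error = 0.101 mV

0.101 mV


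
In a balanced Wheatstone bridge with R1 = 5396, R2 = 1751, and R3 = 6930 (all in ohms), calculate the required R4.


At balance: R1*R4 = R2*R3, so R4 = R2*R3/R1.
R4 = 1751 * 6930 / 5396
R4 = 12134430 / 5396
R4 = 2248.78 ohm

2248.78 ohm


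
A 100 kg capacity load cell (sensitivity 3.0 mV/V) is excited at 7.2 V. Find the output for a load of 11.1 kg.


Vout = rated_output * Vex * (load / capacity).
Vout = 3.0 * 7.2 * (11.1 / 100)
Vout = 3.0 * 7.2 * 0.111
Vout = 2.398 mV

2.398 mV


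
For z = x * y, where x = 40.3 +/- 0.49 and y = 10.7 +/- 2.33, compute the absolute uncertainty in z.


For a product z = x*y, the relative uncertainty is:
uz/z = sqrt((ux/x)^2 + (uy/y)^2)
Relative uncertainties: ux/x = 0.49/40.3 = 0.012159
uy/y = 2.33/10.7 = 0.217757
z = 40.3 * 10.7 = 431.2
uz = 431.2 * sqrt(0.012159^2 + 0.217757^2) = 94.045

94.045


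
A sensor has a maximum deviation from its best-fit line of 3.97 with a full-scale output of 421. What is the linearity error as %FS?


Linearity error = (max deviation / full scale) * 100%.
Linearity = (3.97 / 421) * 100
Linearity = 0.943 %FS

0.943 %FS


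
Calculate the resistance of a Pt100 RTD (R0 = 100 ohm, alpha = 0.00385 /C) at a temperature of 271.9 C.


The RTD equation: Rt = R0 * (1 + alpha * T).
Rt = 100 * (1 + 0.00385 * 271.9)
Rt = 100 * (1 + 1.046815)
Rt = 100 * 2.046815
Rt = 204.681 ohm

204.681 ohm


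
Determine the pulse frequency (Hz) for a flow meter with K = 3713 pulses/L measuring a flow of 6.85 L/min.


Frequency = K * Q / 60 (converting L/min to L/s).
f = 3713 * 6.85 / 60
f = 25434.05 / 60
f = 423.9 Hz

423.9 Hz


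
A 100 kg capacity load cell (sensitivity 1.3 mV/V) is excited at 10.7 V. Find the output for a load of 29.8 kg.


Vout = rated_output * Vex * (load / capacity).
Vout = 1.3 * 10.7 * (29.8 / 100)
Vout = 1.3 * 10.7 * 0.298
Vout = 4.145 mV

4.145 mV


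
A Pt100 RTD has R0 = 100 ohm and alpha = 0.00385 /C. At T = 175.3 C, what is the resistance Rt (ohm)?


The RTD equation: Rt = R0 * (1 + alpha * T).
Rt = 100 * (1 + 0.00385 * 175.3)
Rt = 100 * (1 + 0.674905)
Rt = 100 * 1.674905
Rt = 167.49 ohm

167.49 ohm


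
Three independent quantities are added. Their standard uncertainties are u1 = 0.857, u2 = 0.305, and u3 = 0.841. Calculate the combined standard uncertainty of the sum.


For a sum of independent quantities, uc = sqrt(u1^2 + u2^2 + u3^2).
uc = sqrt(0.857^2 + 0.305^2 + 0.841^2)
uc = sqrt(0.734449 + 0.093025 + 0.707281)
uc = 1.2389

1.2389


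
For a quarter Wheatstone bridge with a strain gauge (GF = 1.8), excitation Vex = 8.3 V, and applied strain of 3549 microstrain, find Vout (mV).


Quarter bridge output: Vout = (GF * epsilon * Vex) / 4.
Vout = (1.8 * 3549e-6 * 8.3) / 4
Vout = 0.05302206 / 4 V
Vout = 0.01325551 V = 13.2555 mV

13.2555 mV


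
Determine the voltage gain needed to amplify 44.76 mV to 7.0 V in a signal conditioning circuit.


Gain = Vout / Vin (converting to same units).
G = 7.0 V / 44.76 mV
G = 7000.0 mV / 44.76 mV
G = 156.39

156.39


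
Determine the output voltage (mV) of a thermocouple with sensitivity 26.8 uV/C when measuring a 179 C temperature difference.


The thermocouple output V = sensitivity * dT.
V = 26.8 uV/C * 179 C
V = 4797.2 uV
V = 4.797 mV

4.797 mV


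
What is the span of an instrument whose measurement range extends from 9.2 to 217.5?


Span = upper range - lower range.
Span = 217.5 - (9.2)
Span = 208.3

208.3


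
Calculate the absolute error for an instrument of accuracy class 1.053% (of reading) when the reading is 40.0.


Absolute error = (accuracy% / 100) * reading.
Error = (1.053 / 100) * 40.0
Error = 0.01053 * 40.0
Error = 0.4212

0.4212


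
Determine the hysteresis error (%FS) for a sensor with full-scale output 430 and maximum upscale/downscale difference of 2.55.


Hysteresis = (max difference / full scale) * 100%.
H = (2.55 / 430) * 100
H = 0.593 %FS

0.593 %FS


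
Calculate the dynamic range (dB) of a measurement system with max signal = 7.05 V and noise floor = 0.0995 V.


Dynamic range = 20 * log10(Vmax / Vnoise).
DR = 20 * log10(7.05 / 0.0995)
DR = 20 * log10(70.85)
DR = 37.01 dB

37.01 dB


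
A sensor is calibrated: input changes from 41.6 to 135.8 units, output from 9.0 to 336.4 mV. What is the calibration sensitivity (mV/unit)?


Sensitivity = (y2 - y1) / (x2 - x1).
S = (336.4 - 9.0) / (135.8 - 41.6)
S = 327.4 / 94.2
S = 3.4756 mV/unit

3.4756 mV/unit


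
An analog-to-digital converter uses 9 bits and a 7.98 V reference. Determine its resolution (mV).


The resolution (LSB) of an ADC is Vref / 2^n.
LSB = 7.98 / 2^9
LSB = 7.98 / 512
LSB = 0.01558594 V = 15.5859375 mV

15.5859375 mV


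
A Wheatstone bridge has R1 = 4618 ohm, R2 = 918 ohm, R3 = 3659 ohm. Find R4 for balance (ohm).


At balance: R1*R4 = R2*R3, so R4 = R2*R3/R1.
R4 = 918 * 3659 / 4618
R4 = 3358962 / 4618
R4 = 727.36 ohm

727.36 ohm


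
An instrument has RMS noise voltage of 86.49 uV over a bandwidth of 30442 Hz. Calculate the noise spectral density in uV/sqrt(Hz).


Noise spectral density = Vrms / sqrt(BW).
NSD = 86.49 / sqrt(30442)
NSD = 86.49 / 174.4764
NSD = 0.4957 uV/sqrt(Hz)

0.4957 uV/sqrt(Hz)


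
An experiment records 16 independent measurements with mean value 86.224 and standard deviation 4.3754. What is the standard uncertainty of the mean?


The standard uncertainty for Type A evaluation is u = s / sqrt(n).
u = 4.3754 / sqrt(16)
u = 4.3754 / 4.0
u = 1.0938

1.0938


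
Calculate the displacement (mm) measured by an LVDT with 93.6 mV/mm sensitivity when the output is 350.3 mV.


Displacement = Vout / sensitivity.
d = 350.3 / 93.6
d = 3.743 mm

3.743 mm


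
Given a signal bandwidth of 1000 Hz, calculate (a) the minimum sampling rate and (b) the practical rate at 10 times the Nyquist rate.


By Nyquist theorem, fs_min = 2 * fmax.
fs_min = 2 * 1000 = 2000 Hz
Practical rate = 10 * fs_min = 10 * 2000 = 20000 Hz

fs_min = 2000 Hz, fs_practical = 20000 Hz


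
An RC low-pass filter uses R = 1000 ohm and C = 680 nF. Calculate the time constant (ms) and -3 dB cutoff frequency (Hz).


Time constant: tau = R * C.
tau = 1000 * 6.80e-07 = 0.00068 s
tau = 0.68 ms
Cutoff frequency: fc = 1 / (2*pi*R*C).
fc = 1 / (2*pi*0.00068) = 234.05 Hz

tau = 0.68 ms, fc = 234.05 Hz


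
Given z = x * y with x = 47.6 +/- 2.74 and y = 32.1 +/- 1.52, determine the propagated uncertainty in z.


For a product z = x*y, the relative uncertainty is:
uz/z = sqrt((ux/x)^2 + (uy/y)^2)
Relative uncertainties: ux/x = 2.74/47.6 = 0.057563
uy/y = 1.52/32.1 = 0.047352
z = 47.6 * 32.1 = 1528.0
uz = 1528.0 * sqrt(0.057563^2 + 0.047352^2) = 113.889

113.889


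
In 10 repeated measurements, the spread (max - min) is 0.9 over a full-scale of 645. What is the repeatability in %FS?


Repeatability = (spread / full scale) * 100%.
R = (0.9 / 645) * 100
R = 0.14 %FS

0.14 %FS


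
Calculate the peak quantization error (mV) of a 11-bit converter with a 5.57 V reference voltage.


The maximum quantization error is +/- LSB/2.
LSB = Vref / 2^n = 5.57 / 2048 = 0.00271973 V
Max error = LSB / 2 = 0.00271973 / 2 = 0.00135986 V
Max error = 1.3599 mV

1.3599 mV


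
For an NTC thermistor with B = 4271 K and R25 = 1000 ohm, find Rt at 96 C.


NTC thermistor equation: Rt = R25 * exp(B * (1/T - 1/T25)).
T in Kelvin: 369.15 K, T25 = 298.15 K
1/T - 1/T25 = 1/369.15 - 1/298.15 = -0.00064509
B * (1/T - 1/T25) = 4271 * -0.00064509 = -2.7552
Rt = 1000 * exp(-2.7552) = 63.6 ohm

63.6 ohm


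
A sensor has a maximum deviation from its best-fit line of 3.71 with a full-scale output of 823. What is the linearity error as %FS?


Linearity error = (max deviation / full scale) * 100%.
Linearity = (3.71 / 823) * 100
Linearity = 0.451 %FS

0.451 %FS


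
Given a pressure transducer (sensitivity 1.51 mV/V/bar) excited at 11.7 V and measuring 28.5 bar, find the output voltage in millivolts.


Output = sensitivity * Vex * P.
Vout = 1.51 * 11.7 * 28.5
Vout = 17.667 * 28.5
Vout = 503.51 mV

503.51 mV


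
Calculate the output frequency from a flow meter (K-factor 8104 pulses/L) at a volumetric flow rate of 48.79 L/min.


Frequency = K * Q / 60 (converting L/min to L/s).
f = 8104 * 48.79 / 60
f = 395394.16 / 60
f = 6589.9 Hz

6589.9 Hz
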